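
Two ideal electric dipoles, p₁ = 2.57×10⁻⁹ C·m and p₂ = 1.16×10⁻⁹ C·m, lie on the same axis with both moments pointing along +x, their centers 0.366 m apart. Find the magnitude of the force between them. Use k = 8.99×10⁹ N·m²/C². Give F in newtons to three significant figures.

On-axis field of dipole 1 at distance r: E = 2kp₁/r³. Force on dipole 2 is F = p₂·dE/dr (gradient along axis).
dE/dr = −6kp₁/r⁴, so |F| = 6kp₁p₂/r⁴ (attractive for aligned moments).
F = 6(8.99×10⁹)(2.57×10⁻⁹)(1.16×10⁻⁹)/(0.366)⁴ = 8.961×10⁻⁶ N.

F ≈ 8.96×10⁻⁶ N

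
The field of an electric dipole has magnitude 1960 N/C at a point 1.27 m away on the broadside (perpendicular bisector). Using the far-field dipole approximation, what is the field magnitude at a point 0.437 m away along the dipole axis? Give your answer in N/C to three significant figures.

Dipole fields scale as 1/r³ in the far field.
The axial field is twice the equatorial field at the same r, so the geometry factor is 2/1.
E₂ = E₁ · (2/1) · (r₁/r₂)³ = 1960 · 2 · (1.27/0.437)³.
(r₁/r₂)³ = (2.906)³ = 24.55.
E₂ ≈ 9.622×10⁴ N/C.

E ≈ 9.62×10⁴ N/C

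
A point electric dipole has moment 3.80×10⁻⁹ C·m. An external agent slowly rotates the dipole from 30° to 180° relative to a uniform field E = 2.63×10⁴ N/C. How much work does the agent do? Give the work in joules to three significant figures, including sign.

W_ext = ΔU = U(θ₂) − U(θ₁) = −pE cosθ₂ − (−pE cosθ₁) = pE(cosθ₁ − cosθ₂).
W = (3.80×10⁻⁹)(2.63×10⁴)·(cos30° − cos180°) = (9.994×10⁻⁵)·(+1.8660) = 1.865×10⁻⁴ J.

W ≈ 1.86×10⁻⁴ J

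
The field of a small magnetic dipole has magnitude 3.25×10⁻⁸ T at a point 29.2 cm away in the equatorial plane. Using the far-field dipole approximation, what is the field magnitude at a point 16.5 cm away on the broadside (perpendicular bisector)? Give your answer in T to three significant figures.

Dipole fields scale as 1/r³ in the far field; the geometry is the same at both points.
B₂ = B₁ · (r₁/r₂)³ = 3.25×10⁻⁸ · (29.2/16.5)³.
(r₁/r₂)³ = (1.77)³ = 5.542.
B₂ ≈ 1.801×10⁻⁷ T.

B ≈ 1.80×10⁻⁷ T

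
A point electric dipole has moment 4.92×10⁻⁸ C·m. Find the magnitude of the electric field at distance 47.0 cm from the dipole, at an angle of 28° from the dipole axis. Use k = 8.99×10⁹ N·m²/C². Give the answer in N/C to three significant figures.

E ≈ 7780 N/C

At angle θ the dipole field magnitude is E = (kp/r³)·√(1 + 3cos²θ).
kp/r³ = (8.99×10⁹)(4.92×10⁻⁸) / (0.470)³ = 4260 N/C.
√(1 + 3cos²28°) = √(1 + 3·0.7796) = √3.3388 ≈ 1.8272.
E ≈ 4260 × 1.827 = 7784 N/C.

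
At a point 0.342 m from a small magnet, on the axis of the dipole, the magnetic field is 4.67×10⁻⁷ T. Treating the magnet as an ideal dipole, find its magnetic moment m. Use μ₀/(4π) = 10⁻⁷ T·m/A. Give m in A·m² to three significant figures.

On axis B = (μ₀/4π)·2m/r³, so m = Br³·4π/(μ₀·2).
m = (4.67×10⁻⁷)·(0.342)³ / (2·10⁻⁷) = 0.09340 A·m².

m ≈ 0.0934 A·m²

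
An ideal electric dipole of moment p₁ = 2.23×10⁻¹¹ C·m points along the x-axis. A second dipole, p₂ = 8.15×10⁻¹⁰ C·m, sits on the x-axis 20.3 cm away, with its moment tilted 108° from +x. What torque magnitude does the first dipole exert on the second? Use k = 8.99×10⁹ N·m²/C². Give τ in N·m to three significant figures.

The second dipole sits on the axis of the first, so the field there is axial: E₁ = 2kp₁/r³ along +x.
E₁ = 2(8.99×10⁹)(2.23×10⁻¹¹)/(0.203)³ = 47.93 N/C.
Torque on the second dipole: τ = p₂ E₁ sinθ.
τ = (8.15×10⁻¹⁰)(47.93)·sin108° = 3.715×10⁻⁸ N·m.

τ ≈ 3.72×10⁻⁸ N·m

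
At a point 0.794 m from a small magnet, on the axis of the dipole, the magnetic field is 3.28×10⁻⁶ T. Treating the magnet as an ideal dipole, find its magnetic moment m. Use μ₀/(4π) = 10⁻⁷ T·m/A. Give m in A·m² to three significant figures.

On axis B = (μ₀/4π)·2m/r³, so m = Br³·4π/(μ₀·2).
m = (3.28×10⁻⁶)·(0.794)³ / (2·10⁻⁷) = 8.209 A·m².

m ≈ 8.21 A·m²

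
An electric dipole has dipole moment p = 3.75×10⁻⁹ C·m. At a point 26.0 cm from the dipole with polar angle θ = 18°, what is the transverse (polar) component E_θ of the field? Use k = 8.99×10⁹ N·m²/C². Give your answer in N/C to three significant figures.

E_θ ≈ 593 N/C

For a dipole, E_θ = (kp sinθ)/r³.
kp/r³ = (8.99×10⁹)(3.75×10⁻⁹)/(0.260)³ = 1918 N/C.
E_θ = 1918·sin18° = 592.7 N/C.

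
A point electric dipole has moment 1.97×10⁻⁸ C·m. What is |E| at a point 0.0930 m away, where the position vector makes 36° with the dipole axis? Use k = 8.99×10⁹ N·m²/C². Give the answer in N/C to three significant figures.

At angle θ the dipole field magnitude is E = (kp/r³)·√(1 + 3cos²θ).
kp/r³ = (8.99×10⁹)(1.97×10⁻⁸) / (0.0930)³ = 2.202×10⁵ N/C.
√(1 + 3cos²36°) = √(1 + 3·0.6545) = √2.9635 ≈ 1.7215.
E ≈ 2.202×10⁵ × 1.721 = 3.790×10⁵ N/C.

E ≈ 3.79×10⁵ N/C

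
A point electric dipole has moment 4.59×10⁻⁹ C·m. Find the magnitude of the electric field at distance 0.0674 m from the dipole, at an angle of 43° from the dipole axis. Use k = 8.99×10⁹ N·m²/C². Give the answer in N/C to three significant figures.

E ≈ 2.18×10⁵ N/C

At angle θ the dipole field magnitude is E = (kp/r³)·√(1 + 3cos²θ).
kp/r³ = (8.99×10⁹)(4.59×10⁻⁹) / (0.0674)³ = 1.348×10⁵ N/C.
√(1 + 3cos²43°) = √(1 + 3·0.5349) = √2.6046 ≈ 1.6139.
E ≈ 1.348×10⁵ × 1.614 = 2.175×10⁵ N/C.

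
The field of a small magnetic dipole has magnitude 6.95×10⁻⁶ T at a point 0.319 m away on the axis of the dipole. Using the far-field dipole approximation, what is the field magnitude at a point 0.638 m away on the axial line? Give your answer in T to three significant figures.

Dipole fields scale as 1/r³ in the far field; the geometry is the same at both points.
B₂ = B₁ · (r₁/r₂)³ = 6.95×10⁻⁶ · (0.319/0.638)³.
(r₁/r₂)³ = (0.5)³ = 0.125.
B₂ ≈ 8.688×10⁻⁷ T.

B ≈ 8.69×10⁻⁷ T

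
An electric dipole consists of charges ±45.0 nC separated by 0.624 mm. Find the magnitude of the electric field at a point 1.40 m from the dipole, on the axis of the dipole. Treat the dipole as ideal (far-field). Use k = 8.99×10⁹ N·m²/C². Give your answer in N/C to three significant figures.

E ≈ 0.184 N/C

Dipole moment p = qd = (4.50×10⁻⁸ C)(6.24×10⁻⁴ m) = 2.808×10⁻¹¹ C·m.
On the dipole axis E = 2kp/r³.
E = 2·(8.99×10⁹)(2.808×10⁻¹¹) / (1.40)³ = 0.1840 N/C.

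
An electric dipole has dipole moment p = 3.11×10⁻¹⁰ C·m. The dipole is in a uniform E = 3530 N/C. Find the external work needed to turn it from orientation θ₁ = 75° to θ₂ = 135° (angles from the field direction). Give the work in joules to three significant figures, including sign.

W_ext = ΔU = U(θ₂) − U(θ₁) = −pE cosθ₂ − (−pE cosθ₁) = pE(cosθ₁ − cosθ₂).
W = (3.11×10⁻¹⁰)(3530)·(cos75° − cos135°) = (1.098×10⁻⁶)·(+0.9659) = 1.060×10⁻⁶ J.

W ≈ 1.06×10⁻⁶ J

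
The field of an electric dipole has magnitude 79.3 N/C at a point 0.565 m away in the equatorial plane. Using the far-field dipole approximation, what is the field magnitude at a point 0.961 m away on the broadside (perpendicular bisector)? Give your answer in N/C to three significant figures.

Dipole fields scale as 1/r³ in the far field; the geometry is the same at both points.
E₂ = E₁ · (r₁/r₂)³ = 79.3 · (0.565/0.961)³.
(r₁/r₂)³ = (0.5879)³ = 0.2032.
E₂ ≈ 16.12 N/C.

E ≈ 16.1 N/C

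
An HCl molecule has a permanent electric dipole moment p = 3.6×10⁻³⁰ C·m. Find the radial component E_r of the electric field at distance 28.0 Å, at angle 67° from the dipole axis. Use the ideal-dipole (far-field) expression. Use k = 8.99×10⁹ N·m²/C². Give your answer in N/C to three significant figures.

E_r ≈ 1.15×10⁶ N/C

For a dipole, E_r = (2kp cosθ)/r³.
kp/r³ = (8.99×10⁹)(3.60×10⁻³⁰)/(2.80×10⁻⁹)³ = 1.474×10⁶ N/C.
E_r = 2·1.474×10⁶·cos67° = 1.152×10⁶ N/C.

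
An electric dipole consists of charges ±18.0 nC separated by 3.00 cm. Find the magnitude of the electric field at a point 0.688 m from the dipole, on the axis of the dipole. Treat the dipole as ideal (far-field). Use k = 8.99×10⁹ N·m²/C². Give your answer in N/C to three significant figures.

Dipole moment p = qd = (1.80×10⁻⁸ C)(0.0300 m) = 5.40×10⁻¹⁰ C·m.
On the dipole axis E = 2kp/r³.
E = 2·(8.99×10⁹)(5.40×10⁻¹⁰) / (0.688)³ = 29.81 N/C.

E ≈ 29.8 N/C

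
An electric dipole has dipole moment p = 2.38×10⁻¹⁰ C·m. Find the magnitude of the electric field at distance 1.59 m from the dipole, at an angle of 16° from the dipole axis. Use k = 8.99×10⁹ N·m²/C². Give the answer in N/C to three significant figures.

E ≈ 1.03 N/C

At angle θ the dipole field magnitude is E = (kp/r³)·√(1 + 3cos²θ).
kp/r³ = (8.99×10⁹)(2.38×10⁻¹⁰) / (1.59)³ = 0.5323 N/C.
√(1 + 3cos²16°) = √(1 + 3·0.9240) = √3.7721 ≈ 1.9422.
E ≈ 0.5323 × 1.942 = 1.034 N/C.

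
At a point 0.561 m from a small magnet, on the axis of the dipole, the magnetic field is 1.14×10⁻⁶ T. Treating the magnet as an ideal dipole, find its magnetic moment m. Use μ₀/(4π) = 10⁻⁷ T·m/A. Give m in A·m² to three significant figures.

On axis B = (μ₀/4π)·2m/r³, so m = Br³·4π/(μ₀·2).
m = (1.14×10⁻⁶)·(0.561)³ / (2·10⁻⁷) = 1.006 A·m².

m ≈ 1.01 A·m²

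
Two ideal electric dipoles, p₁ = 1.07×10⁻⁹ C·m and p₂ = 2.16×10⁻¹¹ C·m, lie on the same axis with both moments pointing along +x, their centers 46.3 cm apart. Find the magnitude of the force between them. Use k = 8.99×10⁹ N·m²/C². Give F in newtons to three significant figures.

On-axis field of dipole 1 at distance r: E = 2kp₁/r³. Force on dipole 2 is F = p₂·dE/dr (gradient along axis).
dE/dr = −6kp₁/r⁴, so |F| = 6kp₁p₂/r⁴ (attractive for aligned moments).
F = 6(8.99×10⁹)(1.07×10⁻⁹)(2.16×10⁻¹¹)/(0.463)⁴ = 2.713×10⁻⁸ N.

F ≈ 2.71×10⁻⁸ N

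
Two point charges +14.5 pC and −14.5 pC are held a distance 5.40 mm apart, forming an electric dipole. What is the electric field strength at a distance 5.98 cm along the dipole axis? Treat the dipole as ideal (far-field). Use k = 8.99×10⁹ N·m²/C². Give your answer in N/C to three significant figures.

Dipole moment p = qd = (1.45×10⁻¹¹ C)(0.00540 m) = 7.83×10⁻¹⁴ C·m.
On the dipole axis E = 2kp/r³.
E = 2·(8.99×10⁹)(7.83×10⁻¹⁴) / (0.0598)³ = 6.583 N/C.

E ≈ 6.58 N/C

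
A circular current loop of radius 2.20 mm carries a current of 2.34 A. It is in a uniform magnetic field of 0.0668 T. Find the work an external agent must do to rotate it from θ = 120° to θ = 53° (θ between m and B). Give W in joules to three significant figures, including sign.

Magnetic moment m = IA = Iπa² = (2.34)·π·(0.00220)² = 3.558×10⁻⁵ A·m².
W_ext = ΔU = −mB cosθ₂ + mB cosθ₁ = mB(cosθ₁ − cosθ₂).
W = (3.558×10⁻⁵)(0.0668)·(cos120° − cos53°) = (2.377×10⁻⁶)·(-1.1018) = -2.619×10⁻⁶ J.

W ≈ -2.62×10⁻⁶ J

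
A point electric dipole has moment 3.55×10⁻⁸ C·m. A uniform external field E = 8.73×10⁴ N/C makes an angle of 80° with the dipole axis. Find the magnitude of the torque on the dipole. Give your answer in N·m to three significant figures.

Torque on an electric dipole: τ = pE sinθ.
τ = (3.55×10⁻⁸)(8.73×10⁴)·sin80° = 0.003052 N·m.

τ ≈ 0.00305 N·m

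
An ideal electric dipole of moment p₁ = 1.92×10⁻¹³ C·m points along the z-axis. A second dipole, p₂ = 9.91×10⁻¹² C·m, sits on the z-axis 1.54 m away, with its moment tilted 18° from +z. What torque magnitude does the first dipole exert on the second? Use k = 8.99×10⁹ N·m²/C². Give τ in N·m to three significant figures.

The second dipole sits on the axis of the first, so the field there is axial: E₁ = 2kp₁/r³ along +z.
E₁ = 2(8.99×10⁹)(1.92×10⁻¹³)/(1.54)³ = 9.452×10⁻⁴ N/C.
Torque on the second dipole: τ = p₂ E₁ sinθ.
τ = (9.91×10⁻¹²)(9.452×10⁻⁴)·sin18° = 2.895×10⁻¹⁵ N·m.

τ ≈ 2.89×10⁻¹⁵ N·m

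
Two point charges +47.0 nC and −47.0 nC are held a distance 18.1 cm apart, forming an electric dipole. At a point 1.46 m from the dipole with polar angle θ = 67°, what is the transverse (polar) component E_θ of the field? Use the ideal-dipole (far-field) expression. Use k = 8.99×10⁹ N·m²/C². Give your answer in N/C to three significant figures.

Dipole moment p = qd = (4.70×10⁻⁸ C)(0.181 m) = 8.507×10⁻⁹ C·m.
For a dipole, E_θ = (kp sinθ)/r³.
kp/r³ = (8.99×10⁹)(8.507×10⁻⁹)/(1.46)³ = 24.57 N/C.
E_θ = 24.57·sin67° = 22.62 N/C.

E_θ ≈ 22.6 N/C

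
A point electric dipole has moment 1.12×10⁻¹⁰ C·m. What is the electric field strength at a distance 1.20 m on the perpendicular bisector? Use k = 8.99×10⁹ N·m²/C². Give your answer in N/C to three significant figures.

On the perpendicular bisector E = kp/r³ (half the axial value at the same distance).
E = (8.99×10⁹)(1.12×10⁻¹⁰) / (1.20)³ = 0.5827 N/C.

E ≈ 0.583 N/C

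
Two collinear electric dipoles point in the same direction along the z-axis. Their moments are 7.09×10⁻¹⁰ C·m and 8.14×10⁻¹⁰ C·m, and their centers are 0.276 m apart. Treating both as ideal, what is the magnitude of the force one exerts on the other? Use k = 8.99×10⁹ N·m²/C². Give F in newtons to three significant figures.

On-axis field of dipole 1 at distance r: E = 2kp₁/r³. Force on dipole 2 is F = p₂·dE/dr (gradient along axis).
dE/dr = −6kp₁/r⁴, so |F| = 6kp₁p₂/r⁴ (attractive for aligned moments).
F = 6(8.99×10⁹)(7.09×10⁻¹⁰)(8.14×10⁻¹⁰)/(0.276)⁴ = 5.365×10⁻⁶ N.

F ≈ 5.36×10⁻⁶ N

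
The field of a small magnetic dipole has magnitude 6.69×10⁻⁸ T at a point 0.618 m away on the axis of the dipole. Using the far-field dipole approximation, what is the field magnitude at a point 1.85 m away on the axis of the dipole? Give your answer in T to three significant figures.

Dipole fields scale as 1/r³ in the far field; the geometry is the same at both points.
B₂ = B₁ · (r₁/r₂)³ = 6.69×10⁻⁸ · (0.618/1.85)³.
(r₁/r₂)³ = (0.3341)³ = 0.03728.
B₂ ≈ 2.494×10⁻⁹ T.

B ≈ 2.49×10⁻⁹ T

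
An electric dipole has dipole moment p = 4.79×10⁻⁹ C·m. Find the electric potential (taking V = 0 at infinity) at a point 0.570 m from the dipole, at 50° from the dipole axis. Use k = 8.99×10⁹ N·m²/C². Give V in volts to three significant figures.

The dipole potential is V = kp cosθ / r².
V = (8.99×10⁹)(4.79×10⁻⁹)·cos50° / (0.570)² = 85.19 V.

V ≈ 85.2 V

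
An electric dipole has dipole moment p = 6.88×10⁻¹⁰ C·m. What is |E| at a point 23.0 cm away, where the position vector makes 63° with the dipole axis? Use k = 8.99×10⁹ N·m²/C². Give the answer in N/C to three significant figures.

E ≈ 647 N/C

At angle θ the dipole field magnitude is E = (kp/r³)·√(1 + 3cos²θ).
kp/r³ = (8.99×10⁹)(6.88×10⁻¹⁰) / (0.230)³ = 508.4 N/C.
√(1 + 3cos²63°) = √(1 + 3·0.2061) = √1.6183 ≈ 1.2721.
E ≈ 508.4 × 1.272 = 646.7 N/C.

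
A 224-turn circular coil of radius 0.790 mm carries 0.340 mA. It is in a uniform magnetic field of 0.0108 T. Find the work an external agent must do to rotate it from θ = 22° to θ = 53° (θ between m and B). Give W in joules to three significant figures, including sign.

m = NIA = NIπa² = 224·(3.40×10⁻⁴)·π·(7.90×10⁻⁴)² = 1.493×10⁻⁷ A·m².
W_ext = ΔU = −mB cosθ₂ + mB cosθ₁ = mB(cosθ₁ − cosθ₂).
W = (1.493×10⁻⁷)(0.0108)·(cos22° − cos53°) = (1.612×10⁻⁹)·(+0.3254) = 5.246×10⁻¹⁰ J.

W ≈ 5.25×10⁻¹⁰ J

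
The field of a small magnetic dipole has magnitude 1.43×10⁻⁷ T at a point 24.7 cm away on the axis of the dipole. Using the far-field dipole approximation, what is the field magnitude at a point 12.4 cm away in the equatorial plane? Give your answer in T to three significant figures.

B ≈ 5.65×10⁻⁷ T

Dipole fields scale as 1/r³ in the far field.
The axial field is twice the equatorial field at the same r, so the geometry factor is 1/2.
B₂ = B₁ · (1/2) · (r₁/r₂)³ = 1.43×10⁻⁷ · 0.5 · (24.7/12.4)³.
(r₁/r₂)³ = (1.992)³ = 7.904.
B₂ ≈ 5.651×10⁻⁷ T.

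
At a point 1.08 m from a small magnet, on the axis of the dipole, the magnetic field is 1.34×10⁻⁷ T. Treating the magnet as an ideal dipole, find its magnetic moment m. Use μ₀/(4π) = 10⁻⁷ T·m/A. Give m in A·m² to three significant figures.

m ≈ 0.844 A·m²

On axis B = (μ₀/4π)·2m/r³, so m = Br³·4π/(μ₀·2).
m = (1.34×10⁻⁷)·(1.08)³ / (2·10⁻⁷) = 0.8440 A·m².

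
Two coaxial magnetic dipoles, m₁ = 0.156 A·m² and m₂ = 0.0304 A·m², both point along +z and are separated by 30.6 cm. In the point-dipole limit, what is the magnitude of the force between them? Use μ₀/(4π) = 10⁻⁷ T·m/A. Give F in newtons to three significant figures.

F ≈ 3.25×10⁻⁷ N

On-axis B of dipole 1: B = (μ₀/4π)·2m₁/r³. Force on dipole 2: F = m₂·dB/dr.
dB/dr = −(μ₀/4π)·6m₁/r⁴, so |F| = (μ₀/4π)·6m₁m₂/r⁴.
F = 6(10⁻⁷)(0.156)(0.0304)/(0.306)⁴ = 3.245×10⁻⁷ N.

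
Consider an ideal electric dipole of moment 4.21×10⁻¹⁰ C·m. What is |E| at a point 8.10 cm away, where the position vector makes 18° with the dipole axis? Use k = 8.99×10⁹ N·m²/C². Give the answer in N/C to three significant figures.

E ≈ 1.37×10⁴ N/C

At angle θ the dipole field magnitude is E = (kp/r³)·√(1 + 3cos²θ).
kp/r³ = (8.99×10⁹)(4.21×10⁻¹⁰) / (0.0810)³ = 7122 N/C.
√(1 + 3cos²18°) = √(1 + 3·0.9045) = √3.7135 ≈ 1.9271.
E ≈ 7122 × 1.927 = 1.372×10⁴ N/C.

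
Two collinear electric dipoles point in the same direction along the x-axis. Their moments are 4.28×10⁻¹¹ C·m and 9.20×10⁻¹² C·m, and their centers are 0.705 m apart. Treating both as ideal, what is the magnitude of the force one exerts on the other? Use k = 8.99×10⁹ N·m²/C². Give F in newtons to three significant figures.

F ≈ 8.60×10⁻¹¹ N

On-axis field of dipole 1 at distance r: E = 2kp₁/r³. Force on dipole 2 is F = p₂·dE/dr (gradient along axis).
dE/dr = −6kp₁/r⁴, so |F| = 6kp₁p₂/r⁴ (attractive for aligned moments).
F = 6(8.99×10⁹)(4.28×10⁻¹¹)(9.20×10⁻¹²)/(0.705)⁴ = 8.598×10⁻¹¹ N.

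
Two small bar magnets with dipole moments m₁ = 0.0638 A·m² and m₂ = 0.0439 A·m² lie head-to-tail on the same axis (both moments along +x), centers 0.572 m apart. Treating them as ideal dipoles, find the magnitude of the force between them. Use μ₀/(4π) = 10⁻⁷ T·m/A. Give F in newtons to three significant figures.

On-axis B of dipole 1: B = (μ₀/4π)·2m₁/r³. Force on dipole 2: F = m₂·dB/dr.
dB/dr = −(μ₀/4π)·6m₁/r⁴, so |F| = (μ₀/4π)·6m₁m₂/r⁴.
F = 6(10⁻⁷)(0.0638)(0.0439)/(0.572)⁴ = 1.570×10⁻⁸ N.

F ≈ 1.57×10⁻⁸ N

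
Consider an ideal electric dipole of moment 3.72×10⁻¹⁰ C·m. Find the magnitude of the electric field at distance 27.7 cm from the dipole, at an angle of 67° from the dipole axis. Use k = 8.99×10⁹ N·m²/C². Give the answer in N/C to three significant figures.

E ≈ 190 N/C

At angle θ the dipole field magnitude is E = (kp/r³)·√(1 + 3cos²θ).
kp/r³ = (8.99×10⁹)(3.72×10⁻¹⁰) / (0.277)³ = 157.3 N/C.
√(1 + 3cos²67°) = √(1 + 3·0.1527) = √1.4580 ≈ 1.2075.
E ≈ 157.3 × 1.207 = 190.0 N/C.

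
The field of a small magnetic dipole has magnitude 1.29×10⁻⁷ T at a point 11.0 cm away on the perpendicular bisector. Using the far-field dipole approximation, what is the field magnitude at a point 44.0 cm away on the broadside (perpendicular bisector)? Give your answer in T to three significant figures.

Dipole fields scale as 1/r³ in the far field; the geometry is the same at both points.
B₂ = B₁ · (r₁/r₂)³ = 1.29×10⁻⁷ · (11.0/44.0)³.
(r₁/r₂)³ = (0.25)³ = 0.01562.
B₂ ≈ 2.016×10⁻⁹ T.

B ≈ 2.02×10⁻⁹ T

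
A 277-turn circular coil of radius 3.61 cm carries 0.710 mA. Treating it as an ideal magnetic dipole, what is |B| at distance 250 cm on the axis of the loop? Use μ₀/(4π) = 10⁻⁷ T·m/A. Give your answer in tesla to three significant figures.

m = NIA = NIπa² = 277·(7.10×10⁻⁴)·π·(0.0361)² = 8.052×10⁻⁴ A·m².
On axis B = (μ₀/4π)·2m/r³.
B = 2·(10⁻⁷)·(8.052×10⁻⁴) / (2.50)³ = 1.031×10⁻¹¹ T.

B ≈ 1.03×10⁻¹¹ T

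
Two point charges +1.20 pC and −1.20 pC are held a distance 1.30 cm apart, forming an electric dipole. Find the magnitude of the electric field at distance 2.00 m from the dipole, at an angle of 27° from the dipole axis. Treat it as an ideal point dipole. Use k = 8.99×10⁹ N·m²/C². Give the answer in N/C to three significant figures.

Dipole moment p = qd = (1.20×10⁻¹² C)(0.0130 m) = 1.56×10⁻¹⁴ C·m.
At angle θ the dipole field magnitude is E = (kp/r³)·√(1 + 3cos²θ).
kp/r³ = (8.99×10⁹)(1.56×10⁻¹⁴) / (2.00)³ = 1.753×10⁻⁵ N/C.
√(1 + 3cos²27°) = √(1 + 3·0.7939) = √3.3817 ≈ 1.8389.
E ≈ 1.753×10⁻⁵ × 1.839 = 3.224×10⁻⁵ N/C.

E ≈ 3.22×10⁻⁵ N/C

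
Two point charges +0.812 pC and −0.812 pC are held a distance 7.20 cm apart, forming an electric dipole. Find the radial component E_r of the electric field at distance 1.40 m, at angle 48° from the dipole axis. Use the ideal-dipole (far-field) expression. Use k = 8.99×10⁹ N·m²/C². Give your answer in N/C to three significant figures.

E_r ≈ 2.56×10⁻⁴ N/C

Dipole moment p = qd = (8.12×10⁻¹³ C)(0.0720 m) = 5.846×10⁻¹⁴ C·m.
For a dipole, E_r = (2kp cosθ)/r³.
kp/r³ = (8.99×10⁹)(5.846×10⁻¹⁴)/(1.40)³ = 1.915×10⁻⁴ N/C.
E_r = 2·1.915×10⁻⁴·cos48° = 2.563×10⁻⁴ N/C.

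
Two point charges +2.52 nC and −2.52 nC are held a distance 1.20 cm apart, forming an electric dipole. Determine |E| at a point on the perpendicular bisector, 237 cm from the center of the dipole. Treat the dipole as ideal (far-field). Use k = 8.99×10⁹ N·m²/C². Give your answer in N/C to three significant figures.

E ≈ 0.0204 N/C

Dipole moment p = qd = (2.52×10⁻⁹ C)(0.0120 m) = 3.024×10⁻¹¹ C·m.
On the perpendicular bisector E = kp/r³ (half the axial value at the same distance).
E = (8.99×10⁹)(3.024×10⁻¹¹) / (2.37)³ = 0.02042 N/C.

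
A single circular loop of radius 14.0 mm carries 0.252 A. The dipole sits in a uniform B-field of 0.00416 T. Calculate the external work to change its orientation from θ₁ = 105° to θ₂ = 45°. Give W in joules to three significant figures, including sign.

Magnetic moment m = IA = Iπa² = (0.252)·π·(0.0140)² = 1.552×10⁻⁴ A·m².
W_ext = ΔU = −mB cosθ₂ + mB cosθ₁ = mB(cosθ₁ − cosθ₂).
W = (1.552×10⁻⁴)(0.00416)·(cos105° − cos45°) = (6.456×10⁻⁷)·(-0.9659) = -6.236×10⁻⁷ J.

W ≈ -6.24×10⁻⁷ J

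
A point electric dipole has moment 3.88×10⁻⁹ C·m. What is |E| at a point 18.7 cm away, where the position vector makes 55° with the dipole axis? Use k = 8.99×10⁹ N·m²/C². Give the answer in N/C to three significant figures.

E ≈ 7520 N/C

At angle θ the dipole field magnitude is E = (kp/r³)·√(1 + 3cos²θ).
kp/r³ = (8.99×10⁹)(3.88×10⁻⁹) / (0.187)³ = 5334 N/C.
√(1 + 3cos²55°) = √(1 + 3·0.3290) = √1.9870 ≈ 1.4096.
E ≈ 5334 × 1.410 = 7519 N/C.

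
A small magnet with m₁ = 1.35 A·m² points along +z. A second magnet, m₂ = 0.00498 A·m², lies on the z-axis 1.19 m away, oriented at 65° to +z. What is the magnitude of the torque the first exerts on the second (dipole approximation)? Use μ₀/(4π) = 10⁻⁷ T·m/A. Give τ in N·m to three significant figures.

Dipole B is on the axis of dipole A, so B₁ there is axial: B₁ = (μ₀/4π)·2m₁/r³ along +z.
B₁ = 2(10⁻⁷)(1.35)/(1.19)³ = 1.602×10⁻⁷ T.
τ = m₂ B₁ sinθ.
τ = (0.00498)(1.602×10⁻⁷)·sin65° = 7.231×10⁻¹⁰ N·m.

τ ≈ 7.23×10⁻¹⁰ N·m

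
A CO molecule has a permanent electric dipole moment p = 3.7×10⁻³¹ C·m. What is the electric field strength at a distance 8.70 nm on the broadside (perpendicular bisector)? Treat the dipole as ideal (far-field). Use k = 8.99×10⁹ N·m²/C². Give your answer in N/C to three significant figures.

E ≈ 5050 N/C

In the equatorial plane E = kp/r³.
E = (8.99×10⁹)(3.70×10⁻³¹) / (8.70×10⁻⁹)³ = 5051 N/C.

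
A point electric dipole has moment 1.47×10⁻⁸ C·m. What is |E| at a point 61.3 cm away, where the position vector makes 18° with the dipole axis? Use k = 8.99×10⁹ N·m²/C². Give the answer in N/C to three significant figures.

At angle θ the dipole field magnitude is E = (kp/r³)·√(1 + 3cos²θ).
kp/r³ = (8.99×10⁹)(1.47×10⁻⁸) / (0.613)³ = 573.7 N/C.
√(1 + 3cos²18°) = √(1 + 3·0.9045) = √3.7135 ≈ 1.9271.
E ≈ 573.7 × 1.927 = 1106 N/C.

E ≈ 1110 N/C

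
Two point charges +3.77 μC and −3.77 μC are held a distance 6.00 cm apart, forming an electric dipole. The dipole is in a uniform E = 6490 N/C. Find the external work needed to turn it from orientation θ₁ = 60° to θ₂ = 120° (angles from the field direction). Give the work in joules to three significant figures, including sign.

Dipole moment p = qd = (3.77×10⁻⁶ C)(0.0600 m) = 2.262×10⁻⁷ C·m.
W_ext = ΔU = U(θ₂) − U(θ₁) = −pE cosθ₂ − (−pE cosθ₁) = pE(cosθ₁ − cosθ₂).
W = (2.262×10⁻⁷)(6490)·(cos60° − cos120°) = (0.001468)·(+1.0000) = 0.001468 J.

W ≈ 0.00147 J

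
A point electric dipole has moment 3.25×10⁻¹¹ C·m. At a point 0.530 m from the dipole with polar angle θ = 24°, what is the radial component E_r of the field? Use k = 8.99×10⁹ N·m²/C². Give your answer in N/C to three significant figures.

For a dipole, E_r = (2kp cosθ)/r³.
kp/r³ = (8.99×10⁹)(3.25×10⁻¹¹)/(0.530)³ = 1.963 N/C.
E_r = 2·1.963·cos24° = 3.586 N/C.

E_r ≈ 3.59 N/C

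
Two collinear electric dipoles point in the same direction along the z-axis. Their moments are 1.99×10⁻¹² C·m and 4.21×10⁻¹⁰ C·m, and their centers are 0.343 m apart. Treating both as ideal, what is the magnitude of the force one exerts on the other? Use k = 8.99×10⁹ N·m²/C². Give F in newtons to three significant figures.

F ≈ 3.26×10⁻⁹ N

On-axis field of dipole 1 at distance r: E = 2kp₁/r³. Force on dipole 2 is F = p₂·dE/dr (gradient along axis).
dE/dr = −6kp₁/r⁴, so |F| = 6kp₁p₂/r⁴ (attractive for aligned moments).
F = 6(8.99×10⁹)(1.99×10⁻¹²)(4.21×10⁻¹⁰)/(0.343)⁴ = 3.265×10⁻⁹ N.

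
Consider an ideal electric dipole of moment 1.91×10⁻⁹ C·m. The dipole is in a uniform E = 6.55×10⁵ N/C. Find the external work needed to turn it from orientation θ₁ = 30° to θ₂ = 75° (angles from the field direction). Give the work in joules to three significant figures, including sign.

W ≈ 7.60×10⁻⁴ J

W_ext = ΔU = U(θ₂) − U(θ₁) = −pE cosθ₂ − (−pE cosθ₁) = pE(cosθ₁ − cosθ₂).
W = (1.91×10⁻⁹)(6.55×10⁵)·(cos30° − cos75°) = (0.001251)·(+0.6072) = 7.596×10⁻⁴ J.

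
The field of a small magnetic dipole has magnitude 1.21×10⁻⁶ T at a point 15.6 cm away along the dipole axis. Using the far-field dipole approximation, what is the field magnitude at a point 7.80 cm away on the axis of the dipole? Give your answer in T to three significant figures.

Dipole fields scale as 1/r³ in the far field; the geometry is the same at both points.
B₂ = B₁ · (r₁/r₂)³ = 1.21×10⁻⁶ · (15.6/7.80)³.
(r₁/r₂)³ = (2)³ = 8.
B₂ ≈ 9.680×10⁻⁶ T.

B ≈ 9.68×10⁻⁶ T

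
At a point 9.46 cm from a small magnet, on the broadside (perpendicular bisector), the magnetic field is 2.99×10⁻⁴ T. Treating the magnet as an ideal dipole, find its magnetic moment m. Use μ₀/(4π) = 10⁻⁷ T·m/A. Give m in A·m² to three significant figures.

In the equatorial plane B = (μ₀/4π)·m/r³, so m = Br³·4π/(μ₀).
m = (2.99×10⁻⁴)·(0.0946)³ / (10⁻⁷) = 2.531 A·m².

m ≈ 2.53 A·m²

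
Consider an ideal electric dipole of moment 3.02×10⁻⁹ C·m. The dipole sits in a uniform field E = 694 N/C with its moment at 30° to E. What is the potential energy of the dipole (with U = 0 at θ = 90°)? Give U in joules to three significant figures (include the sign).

U ≈ -1.82×10⁻⁶ J

U = −p·E = −pE cosθ.
U = −(3.02×10⁻⁹)(694)·cos30° = -1.815×10⁻⁶ J.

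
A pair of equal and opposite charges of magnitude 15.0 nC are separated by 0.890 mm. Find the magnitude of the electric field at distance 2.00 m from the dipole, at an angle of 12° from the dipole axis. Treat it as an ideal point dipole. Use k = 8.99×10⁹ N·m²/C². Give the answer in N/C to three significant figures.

Dipole moment p = qd = (1.50×10⁻⁸ C)(8.90×10⁻⁴ m) = 1.335×10⁻¹¹ C·m.
At angle θ the dipole field magnitude is E = (kp/r³)·√(1 + 3cos²θ).
kp/r³ = (8.99×10⁹)(1.335×10⁻¹¹) / (2.00)³ = 0.01500 N/C.
√(1 + 3cos²12°) = √(1 + 3·0.9568) = √3.8703 ≈ 1.9673.
E ≈ 0.01500 × 1.967 = 0.02951 N/C.

E ≈ 0.0295 N/C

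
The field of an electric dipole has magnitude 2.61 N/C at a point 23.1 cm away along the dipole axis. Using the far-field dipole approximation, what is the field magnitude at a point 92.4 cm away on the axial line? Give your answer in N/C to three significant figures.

Dipole fields scale as 1/r³ in the far field; the geometry is the same at both points.
E₂ = E₁ · (r₁/r₂)³ = 2.61 · (23.1/92.4)³.
(r₁/r₂)³ = (0.25)³ = 0.01562.
E₂ ≈ 0.04078 N/C.

E ≈ 0.0408 N/C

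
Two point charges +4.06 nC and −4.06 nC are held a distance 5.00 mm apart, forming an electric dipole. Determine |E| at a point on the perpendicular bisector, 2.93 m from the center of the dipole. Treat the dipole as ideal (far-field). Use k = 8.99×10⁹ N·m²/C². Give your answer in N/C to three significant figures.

E ≈ 0.00726 N/C

Dipole moment p = qd = (4.06×10⁻⁹ C)(0.00500 m) = 2.03×10⁻¹¹ C·m.
On the perpendicular bisector E = kp/r³ (half the axial value at the same distance).
E = (8.99×10⁹)(2.03×10⁻¹¹) / (2.93)³ = 0.007255 N/C.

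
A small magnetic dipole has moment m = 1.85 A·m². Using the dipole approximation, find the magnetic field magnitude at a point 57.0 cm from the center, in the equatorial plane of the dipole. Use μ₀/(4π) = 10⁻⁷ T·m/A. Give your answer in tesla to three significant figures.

In the equatorial plane B = (μ₀/4π)·m/r³ (half the axial value).
B = (10⁻⁷)·(1.85) / (0.570)³ = 9.990×10⁻⁷ T.

B ≈ 9.99×10⁻⁷ T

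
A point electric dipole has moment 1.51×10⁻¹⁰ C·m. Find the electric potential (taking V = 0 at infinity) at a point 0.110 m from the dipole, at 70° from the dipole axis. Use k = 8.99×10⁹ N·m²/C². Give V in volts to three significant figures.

The dipole potential is V = kp cosθ / r².
V = (8.99×10⁹)(1.51×10⁻¹⁰)·cos70° / (0.110)² = 38.37 V.

V ≈ 38.4 V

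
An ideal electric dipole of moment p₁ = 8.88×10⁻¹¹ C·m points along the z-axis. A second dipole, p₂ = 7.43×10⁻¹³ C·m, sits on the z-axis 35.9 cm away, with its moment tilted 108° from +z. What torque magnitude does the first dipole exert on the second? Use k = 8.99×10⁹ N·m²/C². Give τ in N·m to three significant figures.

The second dipole sits on the axis of the first, so the field there is axial: E₁ = 2kp₁/r³ along +z.
E₁ = 2(8.99×10⁹)(8.88×10⁻¹¹)/(0.359)³ = 34.51 N/C.
Torque on the second dipole: τ = p₂ E₁ sinθ.
τ = (7.43×10⁻¹³)(34.51)·sin108° = 2.438×10⁻¹¹ N·m.

τ ≈ 2.44×10⁻¹¹ N·m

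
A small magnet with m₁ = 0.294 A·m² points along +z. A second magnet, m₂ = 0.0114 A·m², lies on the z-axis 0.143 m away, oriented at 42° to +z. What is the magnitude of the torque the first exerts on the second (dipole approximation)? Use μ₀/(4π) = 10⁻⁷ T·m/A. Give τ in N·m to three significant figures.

τ ≈ 1.53×10⁻⁷ N·m

Dipole B is on the axis of dipole A, so B₁ there is axial: B₁ = (μ₀/4π)·2m₁/r³ along +z.
B₁ = 2(10⁻⁷)(0.294)/(0.143)³ = 2.011×10⁻⁵ T.
τ = m₂ B₁ sinθ.
τ = (0.0114)(2.011×10⁻⁵)·sin42° = 1.534×10⁻⁷ N·m.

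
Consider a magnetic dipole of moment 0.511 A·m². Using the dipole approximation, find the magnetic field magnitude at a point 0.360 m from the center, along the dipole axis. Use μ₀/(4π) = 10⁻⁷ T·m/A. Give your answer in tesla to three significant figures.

B ≈ 2.19×10⁻⁶ T

On axis B = (μ₀/4π)·2m/r³.
B = 2·(10⁻⁷)·(0.511) / (0.360)³ = 2.191×10⁻⁶ T.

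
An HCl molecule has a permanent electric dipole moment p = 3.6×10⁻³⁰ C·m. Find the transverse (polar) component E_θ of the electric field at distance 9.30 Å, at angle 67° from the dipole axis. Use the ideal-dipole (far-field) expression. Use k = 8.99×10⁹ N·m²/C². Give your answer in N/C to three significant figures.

For a dipole, E_θ = (kp sinθ)/r³.
kp/r³ = (8.99×10⁹)(3.60×10⁻³⁰)/(9.30×10⁻¹⁰)³ = 4.024×10⁷ N/C.
E_θ = 4.024×10⁷·sin67° = 3.704×10⁷ N/C.

E_θ ≈ 3.70×10⁷ N/C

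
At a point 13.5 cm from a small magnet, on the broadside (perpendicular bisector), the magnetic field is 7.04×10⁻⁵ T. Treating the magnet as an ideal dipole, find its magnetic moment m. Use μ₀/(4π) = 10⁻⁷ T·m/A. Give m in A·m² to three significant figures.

m ≈ 1.73 A·m²

In the equatorial plane B = (μ₀/4π)·m/r³, so m = Br³·4π/(μ₀).
m = (7.04×10⁻⁵)·(0.135)³ / (10⁻⁷) = 1.732 A·m².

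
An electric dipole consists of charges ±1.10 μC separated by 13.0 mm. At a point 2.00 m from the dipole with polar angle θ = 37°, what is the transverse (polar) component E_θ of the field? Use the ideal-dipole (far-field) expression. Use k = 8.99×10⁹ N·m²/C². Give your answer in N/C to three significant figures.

Dipole moment p = qd = (1.10×10⁻⁶ C)(0.0130 m) = 1.43×10⁻⁸ C·m.
For a dipole, E_θ = (kp sinθ)/r³.
kp/r³ = (8.99×10⁹)(1.43×10⁻⁸)/(2.00)³ = 16.07 N/C.
E_θ = 16.07·sin37° = 9.671 N/C.

E_θ ≈ 9.67 N/C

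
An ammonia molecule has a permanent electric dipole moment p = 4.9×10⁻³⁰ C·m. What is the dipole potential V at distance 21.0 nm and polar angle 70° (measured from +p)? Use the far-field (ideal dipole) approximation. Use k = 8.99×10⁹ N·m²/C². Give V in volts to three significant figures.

The dipole potential is V = kp cosθ / r².
V = (8.99×10⁹)(4.90×10⁻³⁰)·cos70° / (2.10×10⁻⁸)² = 3.416×10⁻⁵ V.

V ≈ 3.42×10⁻⁵ V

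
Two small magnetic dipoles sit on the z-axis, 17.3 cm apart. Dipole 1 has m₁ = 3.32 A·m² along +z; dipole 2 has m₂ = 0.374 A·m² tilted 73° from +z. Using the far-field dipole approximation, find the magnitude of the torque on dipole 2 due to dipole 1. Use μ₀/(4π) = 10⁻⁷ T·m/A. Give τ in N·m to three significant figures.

τ ≈ 4.59×10⁻⁵ N·m

Dipole B is on the axis of dipole A, so B₁ there is axial: B₁ = (μ₀/4π)·2m₁/r³ along +z.
B₁ = 2(10⁻⁷)(3.32)/(0.173)³ = 1.282×10⁻⁴ T.
τ = m₂ B₁ sinθ.
τ = (0.374)(1.282×10⁻⁴)·sin73° = 4.587×10⁻⁵ N·m.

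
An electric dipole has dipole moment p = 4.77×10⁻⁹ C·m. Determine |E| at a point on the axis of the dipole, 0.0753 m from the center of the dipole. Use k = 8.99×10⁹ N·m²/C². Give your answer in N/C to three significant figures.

E ≈ 2.01×10⁵ N/C

On the dipole axis E = 2kp/r³.
E = 2·(8.99×10⁹)(4.77×10⁻⁹) / (0.0753)³ = 2.009×10⁵ N/C.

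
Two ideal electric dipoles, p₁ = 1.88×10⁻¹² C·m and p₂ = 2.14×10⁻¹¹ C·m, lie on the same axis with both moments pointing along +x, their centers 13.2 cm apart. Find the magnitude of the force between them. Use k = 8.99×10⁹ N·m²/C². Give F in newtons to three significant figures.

F ≈ 7.15×10⁻⁹ N

On-axis field of dipole 1 at distance r: E = 2kp₁/r³. Force on dipole 2 is F = p₂·dE/dr (gradient along axis).
dE/dr = −6kp₁/r⁴, so |F| = 6kp₁p₂/r⁴ (attractive for aligned moments).
F = 6(8.99×10⁹)(1.88×10⁻¹²)(2.14×10⁻¹¹)/(0.132)⁴ = 7.148×10⁻⁹ N.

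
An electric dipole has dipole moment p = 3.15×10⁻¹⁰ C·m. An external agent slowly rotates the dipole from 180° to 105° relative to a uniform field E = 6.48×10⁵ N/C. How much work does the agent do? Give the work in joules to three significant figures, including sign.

W_ext = ΔU = U(θ₂) − U(θ₁) = −pE cosθ₂ − (−pE cosθ₁) = pE(cosθ₁ − cosθ₂).
W = (3.15×10⁻¹⁰)(6.48×10⁵)·(cos180° − cos105°) = (2.041×10⁻⁴)·(-0.7412) = -1.513×10⁻⁴ J.

W ≈ -1.51×10⁻⁴ J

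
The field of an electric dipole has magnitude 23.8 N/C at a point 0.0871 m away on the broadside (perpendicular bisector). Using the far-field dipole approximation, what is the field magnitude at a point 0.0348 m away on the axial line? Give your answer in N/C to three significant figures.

Dipole fields scale as 1/r³ in the far field.
The axial field is twice the equatorial field at the same r, so the geometry factor is 2/1.
E₂ = E₁ · (2/1) · (r₁/r₂)³ = 23.8 · 2 · (0.0871/0.0348)³.
(r₁/r₂)³ = (2.503)³ = 15.68.
E₂ ≈ 746.3 N/C.

E ≈ 746 N/C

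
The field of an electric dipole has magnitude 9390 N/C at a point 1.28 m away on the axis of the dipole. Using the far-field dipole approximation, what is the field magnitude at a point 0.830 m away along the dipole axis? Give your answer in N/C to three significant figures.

E ≈ 3.44×10⁴ N/C

Dipole fields scale as 1/r³ in the far field; the geometry is the same at both points.
E₂ = E₁ · (r₁/r₂)³ = 9390 · (1.28/0.830)³.
(r₁/r₂)³ = (1.542)³ = 3.668.
E₂ ≈ 3.444×10⁴ N/C.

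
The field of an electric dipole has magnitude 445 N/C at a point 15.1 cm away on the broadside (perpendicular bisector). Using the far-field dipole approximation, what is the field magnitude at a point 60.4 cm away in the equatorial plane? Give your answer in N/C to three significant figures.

E ≈ 6.95 N/C

Dipole fields scale as 1/r³ in the far field; the geometry is the same at both points.
E₂ = E₁ · (r₁/r₂)³ = 445 · (15.1/60.4)³.
(r₁/r₂)³ = (0.25)³ = 0.01562.
E₂ ≈ 6.953 N/C.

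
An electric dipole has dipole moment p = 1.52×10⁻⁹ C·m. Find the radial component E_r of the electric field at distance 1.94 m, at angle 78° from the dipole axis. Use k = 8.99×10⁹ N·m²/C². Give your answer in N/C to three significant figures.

E_r ≈ 0.778 N/C

For a dipole, E_r = (2kp cosθ)/r³.
kp/r³ = (8.99×10⁹)(1.52×10⁻⁹)/(1.94)³ = 1.872 N/C.
E_r = 2·1.872·cos78° = 0.7782 N/C.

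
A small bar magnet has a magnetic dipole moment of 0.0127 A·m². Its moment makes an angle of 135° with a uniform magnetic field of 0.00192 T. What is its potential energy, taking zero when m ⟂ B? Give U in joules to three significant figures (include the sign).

U = −m·B = −mB cosθ.
U = −(0.0127)(0.00192)·cos135° = 1.724×10⁻⁵ J.

U ≈ 1.72×10⁻⁵ J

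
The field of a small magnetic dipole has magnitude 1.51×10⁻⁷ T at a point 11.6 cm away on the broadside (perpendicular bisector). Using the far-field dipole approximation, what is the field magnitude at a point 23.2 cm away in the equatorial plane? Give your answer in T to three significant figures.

Dipole fields scale as 1/r³ in the far field; the geometry is the same at both points.
B₂ = B₁ · (r₁/r₂)³ = 1.51×10⁻⁷ · (11.6/23.2)³.
(r₁/r₂)³ = (0.5)³ = 0.125.
B₂ ≈ 1.887×10⁻⁸ T.

B ≈ 1.89×10⁻⁸ T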